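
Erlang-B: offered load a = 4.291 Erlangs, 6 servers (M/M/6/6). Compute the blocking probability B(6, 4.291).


B(c,a) = (a^c/c!) / Σ_{k=0}^{c} a^k/k!
a^6/6! = 8.669990
Σ terms (k=0..6): 1.00000 + 4.29100 + 9.20634 + 13.16814 + 14.12612 + 12.12303 + 8.66999 = 62.584618
B = 8.669990/62.584618 = 0.138532

Final: 0.138532


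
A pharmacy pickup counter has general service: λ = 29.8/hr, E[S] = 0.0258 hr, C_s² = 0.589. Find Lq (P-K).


ρ = λ·E[S] = 29.8·0.0258 = 0.7688
Lq = ρ²(1+C_s²)/(2(1−ρ)) = 0.5911·(1+0.589)/(2·0.2312)
= 0.5911·1.5890/0.4623 = 2.03167

Final: 2.03167


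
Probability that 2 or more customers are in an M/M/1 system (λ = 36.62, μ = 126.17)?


ρ = 36.62/126.17 = 0.2902
P(N ≥ n) = ρ^n = 0.2902^2 = 0.084241

Final: 0.084241


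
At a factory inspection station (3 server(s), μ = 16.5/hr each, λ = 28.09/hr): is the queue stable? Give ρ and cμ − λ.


Total capacity cμ = 3·16.5 = 49.50/hr
ρ = λ/(cμ) = 28.09/49.50 = 0.5675
Stable ⇔ ρ < 1: YES
Spare capacity = cμ − λ = 49.50 − 28.09 = 21.41/hr

Final: ρ = 0.5675; stable; margin = 21.41/hr


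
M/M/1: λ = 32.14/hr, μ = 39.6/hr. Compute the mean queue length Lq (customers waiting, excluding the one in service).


ρ = 32.14/39.6 = 0.8116
Lq = ρ²/(1−ρ) = 0.6587/0.1884 = 3.4967

Final: 3.4967


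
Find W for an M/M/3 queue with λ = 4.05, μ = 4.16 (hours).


a = 0.9736; ρ = 0.3245; P₀ = 0.373812
Lq = P₀·a^c·ρ/(c!(1−ρ)²) = 0.04089
Wq = Lq/λ = 0.04089/4.05 = 0.01010 hr
W = Wq + 1/μ = 0.01010 + 0.24038 = 0.25048 hr

Final: 0.25048 hr


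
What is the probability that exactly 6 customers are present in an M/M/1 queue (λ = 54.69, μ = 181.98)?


ρ = 54.69/181.98 = 0.3005
P_n = (1−ρ)·ρ^n = (1 − 0.3005)·0.3005^6 = 0.6995·0.0007367 = 0.0005153

Final: 0.0005153


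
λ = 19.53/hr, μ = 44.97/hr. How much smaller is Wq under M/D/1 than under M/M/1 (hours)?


ρ = 19.53/44.97 = 0.4343
Wq(M/M/1) = ρ/(μ−λ) = 0.4343/25.44 = 0.01707 hr
Wq(M/D/1) = ρ/(2(μ−λ)) = 0.008536 hr
Savings = 0.01707 − 0.008536 = 0.008536 hr

Final: 0.008536 hr


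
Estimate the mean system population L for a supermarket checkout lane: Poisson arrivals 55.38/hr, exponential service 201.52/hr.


ρ = λ/μ = 55.38/201.52 = 0.2748
L = ρ/(1−ρ) = 0.2748/(1 − 0.2748) = 0.2748/0.7252 = 0.3790

Final: 0.3790


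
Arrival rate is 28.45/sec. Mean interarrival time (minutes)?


Mean interarrival time = 1/λ = 1/28.45 second = 0.03515 second
In minutes: 0.03515 × 0.0166667 = 0.0005858 min

Final: 0.0005858 min


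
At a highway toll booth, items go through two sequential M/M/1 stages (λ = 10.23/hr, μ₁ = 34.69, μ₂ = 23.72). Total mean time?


Each node sees arrival rate λ = 10.23/hr (tandem ⇒ throughput preserved).
W₁ = 1/(μ₁−λ) = 1/(34.69−10.23) = 0.04088 hr
W₂ = 1/(μ₂−λ) = 1/(23.72−10.23) = 0.07413 hr
W_total = W₁ + W₂ = 0.04088 + 0.07413 = 0.11501 hr

Final: 0.11501 hr


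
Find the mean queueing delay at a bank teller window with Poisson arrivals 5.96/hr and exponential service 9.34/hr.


ρ = 5.96/9.34 = 0.6381
Wq = ρ/(μ−λ) = 0.6381/(9.34 − 5.96) = 0.6381/3.38 = 0.1888 hr

Final: 0.1888 hr


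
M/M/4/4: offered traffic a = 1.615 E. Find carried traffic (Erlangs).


B(4,1.615) = 0.057793 (Erlang-B)
Carried load = a(1 − B) = 1.615·(1 − 0.057793) = 1.615·0.942207 = 1.5217 E

Final: 1.5217 Erlangs


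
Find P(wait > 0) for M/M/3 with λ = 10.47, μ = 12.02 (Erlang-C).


a = λ/μ = 0.8710; ρ = a/3 = 0.2903
P₀ = 0.415692 (from M/M/c formula)
C(c,a) = [a^c/(c!(1−ρ))]·P₀ = [0.66089/(6·0.7097)]·0.415692
= 0.15521·0.415692 = 0.064521

Final: 0.064521


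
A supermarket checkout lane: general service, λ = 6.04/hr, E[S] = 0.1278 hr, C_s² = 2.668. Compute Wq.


ρ = λ·E[S] = 6.04·0.1278 = 0.7719
E[S²] = E[S]²(1+C_s²) = 0.1278²·(1+2.668) = 0.059909
Wq = λ·E[S²]/(2(1−ρ)) = 6.04·0.059909/(2·0.2281) = 0.79322 hr

Final: 0.79322 hr


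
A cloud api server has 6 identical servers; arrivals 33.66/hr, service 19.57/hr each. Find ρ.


ρ = λ/(cμ) = 33.66/(6·19.57) = 33.66/117.42 = 0.2867

Final: 0.2867


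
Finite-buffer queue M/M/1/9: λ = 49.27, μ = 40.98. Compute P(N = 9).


ρ = λ/μ = 49.27/40.98 = 1.2023
P_K = (1−ρ)ρ^K/(1−ρ^(K+1)) = (-0.2023·5.249228)/(1 − 6.311115)
= -1.061886/-5.311115 = 0.199937

Final: 0.199937


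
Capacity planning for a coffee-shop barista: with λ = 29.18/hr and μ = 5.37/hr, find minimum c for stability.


Stability requires cμ > λ ⇔ c > λ/μ.
λ/μ = 29.18/5.37 = 5.4339
Minimum integer c = ⌊5.4339⌋ + 1 = 6
Check: 6·5.37 = 32.22 > 29.18, while 5·5.37 = 26.85 ≤ 29.18

Final: 6 servers


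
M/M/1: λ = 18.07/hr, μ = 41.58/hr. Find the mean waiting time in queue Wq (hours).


ρ = 18.07/41.58 = 0.4346
Wq = ρ/(μ−λ) = 0.4346/(41.58 − 18.07) = 0.4346/23.51 = 0.01849 hr

Final: 0.01849 hr


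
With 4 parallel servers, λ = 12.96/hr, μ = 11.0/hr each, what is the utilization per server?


ρ = λ/(cμ) = 12.96/(4·11.0) = 12.96/44.00 = 0.2945

Final: 0.2945


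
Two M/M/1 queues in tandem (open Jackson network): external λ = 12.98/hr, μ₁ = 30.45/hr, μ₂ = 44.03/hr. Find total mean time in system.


Each node sees arrival rate λ = 12.98/hr (tandem ⇒ throughput preserved).
W₁ = 1/(μ₁−λ) = 1/(30.45−12.98) = 0.05724 hr
W₂ = 1/(μ₂−λ) = 1/(44.03−12.98) = 0.03221 hr
W_total = W₁ + W₂ = 0.05724 + 0.03221 = 0.08945 hr

Final: 0.08945 hr


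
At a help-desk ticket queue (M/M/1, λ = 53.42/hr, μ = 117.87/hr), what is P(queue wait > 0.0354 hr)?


ρ = 53.42/117.87 = 0.4532
P(Wq > t) = ρ·e^{−(μ−λ)t} = 0.4532·e^{−2.2815}
= 0.4532·0.102128 = 0.046285

Final: 0.046285


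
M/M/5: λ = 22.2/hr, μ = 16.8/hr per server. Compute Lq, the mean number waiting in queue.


a = λ/μ = 1.3214; ρ = a/5 = 0.2643
P₀ = 0.266541
Lq = P₀·a^c·ρ / (c!·(1−ρ)²) = 0.266541·4.02920·0.2643/(120·0.54128)
= 0.004370

Final: 0.004370


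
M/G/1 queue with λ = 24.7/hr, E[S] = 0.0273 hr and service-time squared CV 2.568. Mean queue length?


ρ = λ·E[S] = 24.7·0.0273 = 0.6743
Lq = ρ²(1+C_s²)/(2(1−ρ)) = 0.4547·(1+2.568)/(2·0.3257)
= 0.4547·3.5680/0.6514 = 2.49063

Final: 2.49063


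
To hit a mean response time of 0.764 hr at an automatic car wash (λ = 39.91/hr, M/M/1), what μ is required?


W = 1/(μ−λ) ⇒ μ − λ = 1/W = 1/0.764 = 1.3089
μ = λ + 1/W = 39.91 + 1.3089 = 41.2189 per hr

Final: 41.2189 /hr


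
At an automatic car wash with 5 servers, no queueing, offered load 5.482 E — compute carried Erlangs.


B(5,5.482) = 0.322697 (Erlang-B)
Carried load = a(1 − B) = 5.482·(1 − 0.322697) = 5.482·0.677303 = 3.7130 E

Final: 3.7130 Erlangs


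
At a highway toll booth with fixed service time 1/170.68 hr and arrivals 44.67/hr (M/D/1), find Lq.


ρ = 44.67/170.68 = 0.2617
M/D/1: Lq = ρ²/(2(1−ρ)) = 0.06850/(2·0.7383) = 0.04639

Final: 0.04639


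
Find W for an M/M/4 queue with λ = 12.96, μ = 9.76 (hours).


a = 1.3279; ρ = 0.3320; P₀ = 0.263600
Lq = P₀·a^c·ρ/(c!(1−ρ)²) = 0.02540
Wq = Lq/λ = 0.02540/12.96 = 0.001960 hr
W = Wq + 1/μ = 0.001960 + 0.10246 = 0.10442 hr

Final: 0.10442 hr


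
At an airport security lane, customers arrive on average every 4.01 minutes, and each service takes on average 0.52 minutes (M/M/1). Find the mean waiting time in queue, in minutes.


λ = 60/4.01 = 14.9626 /hr
μ = 60/0.52 = 115.3846 /hr
ρ = λ/μ = 14.9626/115.3846 = 0.1297
Wq = ρ/(μ−λ) = 0.1297/(115.3846−14.9626) = 0.001291 hr
In minutes: 0.001291·60 = 0.07748 min

Final: 0.07748 min


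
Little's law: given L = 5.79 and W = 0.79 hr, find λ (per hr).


λ = L/W = 5.79/0.79 = 7.3291 /hr

Final: 7.3291 /hr


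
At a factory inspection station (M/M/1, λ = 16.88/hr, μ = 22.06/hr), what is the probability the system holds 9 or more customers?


ρ = 16.88/22.06 = 0.7652
P(N ≥ n) = ρ^n = 0.7652^9 = 0.089930

Final: 0.089930


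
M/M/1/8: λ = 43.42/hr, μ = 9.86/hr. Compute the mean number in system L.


ρ = 43.42/9.86 = 4.4037
L = ρ[1 − (K+1)ρ^K + Kρ^(K+1)] / [(1−ρ)(1−ρ^(K+1))]
Numerator: 4.4037·(1 − 9·141417.525388 + 8·622753.443441) = 16334334.580393
Denominator: (-3.4037)·(-622752.443441) = 2119632.048872
L = 16334334.580393/2119632.048872 = 7.7062

Final: 7.7062


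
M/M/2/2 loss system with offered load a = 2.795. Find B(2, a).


B(c,a) = (a^c/c!) / Σ_{k=0}^{c} a^k/k!
a^2/2! = 3.906012
Σ terms (k=0..2): 1.00000 + 2.79500 + 3.90601 = 7.701012
B = 3.906012/7.701012 = 0.507208

Final: 0.507208


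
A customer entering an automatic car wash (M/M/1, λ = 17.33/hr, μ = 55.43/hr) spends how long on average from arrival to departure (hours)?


W = 1/(μ−λ) = 1/(55.43 − 17.33) = 1/38.10 = 0.02625 hr

Final: 0.02625 hr


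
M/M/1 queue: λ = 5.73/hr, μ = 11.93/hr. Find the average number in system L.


ρ = λ/μ = 5.73/11.93 = 0.4803
L = ρ/(1−ρ) = 0.4803/(1 − 0.4803) = 0.4803/0.5197 = 0.9242

Final: 0.9242


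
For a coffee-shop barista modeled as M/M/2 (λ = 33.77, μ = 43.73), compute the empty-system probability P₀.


a = λ/μ = 33.77/43.73 = 0.7722; ρ = a/c = 0.3861
Σ_{k=0}^{1} a^k/k! (terms k=0..1) = 1.00000 + 0.77224 = 1.77224
Tail: a^2/(2!(1−ρ)) = 0.59635/(2·0.6139) = 0.48572
P₀ = 1/(1.77224 + 0.48572) = 1/2.25796 = 0.442877

Final: 0.442877


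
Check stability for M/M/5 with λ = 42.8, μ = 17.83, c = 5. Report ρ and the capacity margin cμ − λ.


Total capacity cμ = 5·17.83 = 89.15/hr
ρ = λ/(cμ) = 42.8/89.15 = 0.4801
Stable ⇔ ρ < 1: YES
Spare capacity = cμ − λ = 89.15 − 42.8 = 46.35/hr

Final: ρ = 0.4801; stable; margin = 46.35/hr


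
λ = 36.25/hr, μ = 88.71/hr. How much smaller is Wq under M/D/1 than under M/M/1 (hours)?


ρ = 36.25/88.71 = 0.4086
Wq(M/M/1) = ρ/(μ−λ) = 0.4086/52.46 = 0.007789 hr
Wq(M/D/1) = ρ/(2(μ−λ)) = 0.003895 hr
Savings = 0.007789 − 0.003895 = 0.003895 hr

Final: 0.003895 hr


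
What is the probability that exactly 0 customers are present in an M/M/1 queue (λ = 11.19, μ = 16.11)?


ρ = 11.19/16.11 = 0.6946
P_n = (1−ρ)·ρ^n = (1 − 0.6946)·0.6946^0 = 0.3054·1.000000 = 0.305400

Final: 0.305400


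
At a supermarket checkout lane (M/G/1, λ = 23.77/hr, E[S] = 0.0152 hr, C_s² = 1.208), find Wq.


ρ = λ·E[S] = 23.77·0.0152 = 0.3613
E[S²] = E[S]²(1+C_s²) = 0.0152²·(1+1.208) = 0.0005101
Wq = λ·E[S²]/(2(1−ρ)) = 23.77·0.0005101/(2·0.6387) = 0.009493 hr

Final: 0.009493 hr


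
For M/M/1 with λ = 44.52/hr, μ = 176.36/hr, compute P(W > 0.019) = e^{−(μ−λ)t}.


W ~ Exponential(μ−λ) for M/M/1.
μ − λ = 176.36 − 44.52 = 131.8400
P(W > t) = e^{−(μ−λ)t} = e^{−2.5050} = 0.081679

Final: 0.081679


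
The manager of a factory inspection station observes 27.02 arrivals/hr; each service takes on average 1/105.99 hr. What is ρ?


ρ = λ/μ = 27.02/105.99 = 0.2549

Final: 0.2549


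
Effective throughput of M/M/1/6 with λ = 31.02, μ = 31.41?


ρ = 0.9876; P_K = (1−ρ)ρ^6/(1−ρ^7) = 0.137559
λ_eff = λ(1 − P_K) = 31.02·(1 − 0.137559) = 31.02·0.862441 = 26.7529 /hr

Final: 26.7529 /hr


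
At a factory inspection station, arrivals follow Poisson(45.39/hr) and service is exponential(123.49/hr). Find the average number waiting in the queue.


ρ = 45.39/123.49 = 0.3676
Lq = ρ²/(1−ρ) = 0.1351/0.6324 = 0.2136

Final: 0.2136


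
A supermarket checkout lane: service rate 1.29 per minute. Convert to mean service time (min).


Mean service time = 1/μ = 1/1.29 minute = 0.77519 minute
In minutes: 0.77519 × 1 = 0.7752 min

Final: 0.7752 min


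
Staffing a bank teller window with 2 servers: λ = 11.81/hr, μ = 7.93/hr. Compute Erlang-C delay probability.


a = λ/μ = 1.4893; ρ = a/2 = 0.7446
P₀ = 0.146368 (from M/M/c formula)
C(c,a) = [a^c/(c!(1−ρ))]·P₀ = [2.21796/(2·0.2554)]·0.146368
= 4.34282·0.146368 = 0.635649

Final: 0.635649


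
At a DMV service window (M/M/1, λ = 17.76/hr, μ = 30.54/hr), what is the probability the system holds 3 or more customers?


ρ = 17.76/30.54 = 0.5815
P(N ≥ n) = ρ^n = 0.5815^3 = 0.196663

Final: 0.196663


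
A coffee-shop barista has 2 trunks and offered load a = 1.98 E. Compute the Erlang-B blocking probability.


B(c,a) = (a^c/c!) / Σ_{k=0}^{c} a^k/k!
a^2/2! = 1.960200
Σ terms (k=0..2): 1.00000 + 1.98000 + 1.96020 = 4.940200
B = 1.960200/4.940200 = 0.396786

Final: 0.396786


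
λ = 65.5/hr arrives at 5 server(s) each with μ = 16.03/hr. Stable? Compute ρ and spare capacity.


Total capacity cμ = 5·16.03 = 80.15/hr
ρ = λ/(cμ) = 65.5/80.15 = 0.8172
Stable ⇔ ρ < 1: YES
Spare capacity = cμ − λ = 80.15 − 65.5 = 14.65/hr

Final: ρ = 0.8172; stable; margin = 14.65/hr


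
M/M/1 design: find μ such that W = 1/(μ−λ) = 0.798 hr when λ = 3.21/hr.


W = 1/(μ−λ) ⇒ μ − λ = 1/W = 1/0.798 = 1.2531
μ = λ + 1/W = 3.21 + 1.2531 = 4.4631 per hr

Final: 4.4631 /hr


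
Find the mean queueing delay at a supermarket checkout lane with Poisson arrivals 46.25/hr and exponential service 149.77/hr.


ρ = 46.25/149.77 = 0.3088
Wq = ρ/(μ−λ) = 0.3088/(149.77 − 46.25) = 0.3088/103.52 = 0.002983 hr

Final: 0.002983 hr


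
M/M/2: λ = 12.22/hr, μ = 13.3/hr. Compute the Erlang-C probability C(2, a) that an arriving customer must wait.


a = λ/μ = 0.9188; ρ = a/2 = 0.4594
P₀ = 0.370428 (from M/M/c formula)
C(c,a) = [a^c/(c!(1−ρ))]·P₀ = [0.84419/(2·0.5406)]·0.370428
= 0.78079·0.370428 = 0.289225

Final: 0.289225


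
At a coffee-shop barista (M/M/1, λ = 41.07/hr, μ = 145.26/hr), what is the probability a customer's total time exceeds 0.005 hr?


W ~ Exponential(μ−λ) for M/M/1.
μ − λ = 145.26 − 41.07 = 104.1900
P(W > t) = e^{−(μ−λ)t} = e^{−0.5210} = 0.593956

Final: 0.593956


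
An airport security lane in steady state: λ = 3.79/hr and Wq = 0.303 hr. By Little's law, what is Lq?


Lq = λWq = 3.79·0.303 = 1.1484

Final: 1.1484


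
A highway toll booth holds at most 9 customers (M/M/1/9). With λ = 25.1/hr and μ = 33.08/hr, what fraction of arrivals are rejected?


ρ = λ/μ = 25.1/33.08 = 0.7588
P_K = (1−ρ)ρ^K/(1−ρ^(K+1)) = (0.2412·0.083363)/(1 − 0.063253)
= 0.020110/0.936747 = 0.021468

Final: 0.021468


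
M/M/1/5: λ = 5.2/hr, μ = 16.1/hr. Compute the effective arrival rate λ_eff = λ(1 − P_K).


ρ = 0.3230; P_K = (1−ρ)ρ^5/(1−ρ^6) = 0.002382
λ_eff = λ(1 − P_K) = 5.2·(1 − 0.002382) = 5.2·0.997618 = 5.1876 /hr

Final: 5.1876 /hr


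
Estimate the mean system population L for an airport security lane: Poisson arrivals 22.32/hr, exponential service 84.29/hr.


ρ = λ/μ = 22.32/84.29 = 0.2648
L = ρ/(1−ρ) = 0.2648/(1 − 0.2648) = 0.2648/0.7352 = 0.3602

Final: 0.3602


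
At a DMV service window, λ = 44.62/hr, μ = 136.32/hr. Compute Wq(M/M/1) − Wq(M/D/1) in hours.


ρ = 44.62/136.32 = 0.3273
Wq(M/M/1) = ρ/(μ−λ) = 0.3273/91.70 = 0.003569 hr
Wq(M/D/1) = ρ/(2(μ−λ)) = 0.001785 hr
Savings = 0.003569 − 0.001785 = 0.001785 hr

Final: 0.001785 hr


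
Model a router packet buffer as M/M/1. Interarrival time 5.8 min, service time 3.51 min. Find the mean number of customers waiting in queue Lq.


λ = 60/5.8 = 10.3448 /hr
μ = 60/3.51 = 17.0940 /hr
ρ = λ/μ = 10.3448/17.0940 = 0.6052
Lq = ρ²/(1−ρ) = 0.3662/0.3948 = 0.9276

Final: 0.9276


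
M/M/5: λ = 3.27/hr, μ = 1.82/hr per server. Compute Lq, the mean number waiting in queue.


a = λ/μ = 1.7967; ρ = a/5 = 0.3593
P₀ = 0.165148
Lq = P₀·a^c·ρ / (c!·(1−ρ)²) = 0.165148·18.72328·0.3593/(120·0.41044)
= 0.02256

Final: 0.02256


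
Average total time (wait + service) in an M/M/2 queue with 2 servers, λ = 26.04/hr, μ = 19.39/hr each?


a = 1.3430; ρ = 0.6715; P₀ = 0.196544
Lq = P₀·a^c·ρ/(c!(1−ρ)²) = 1.10272
Wq = Lq/λ = 1.10272/26.04 = 0.04235 hr
W = Wq + 1/μ = 0.04235 + 0.05157 = 0.09392 hr

Final: 0.09392 hr


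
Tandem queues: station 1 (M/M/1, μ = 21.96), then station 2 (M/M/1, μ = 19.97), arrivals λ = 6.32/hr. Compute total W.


Each node sees arrival rate λ = 6.32/hr (tandem ⇒ throughput preserved).
W₁ = 1/(μ₁−λ) = 1/(21.96−6.32) = 0.06394 hr
W₂ = 1/(μ₂−λ) = 1/(19.97−6.32) = 0.07326 hr
W_total = W₁ + W₂ = 0.06394 + 0.07326 = 0.13720 hr

Final: 0.13720 hr


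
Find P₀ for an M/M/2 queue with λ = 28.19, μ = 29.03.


a = λ/μ = 28.19/29.03 = 0.9711; ρ = a/c = 0.4855
Σ_{k=0}^{1} a^k/k! (terms k=0..1) = 1.00000 + 0.97106 = 1.97106
Tail: a^2/(2!(1−ρ)) = 0.94297/(2·0.5145) = 0.91645
P₀ = 1/(1.97106 + 0.91645) = 1/2.88751 = 0.346319

Final: 0.346319


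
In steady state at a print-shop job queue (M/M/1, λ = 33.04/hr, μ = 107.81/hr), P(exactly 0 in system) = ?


ρ = 33.04/107.81 = 0.3065
P_n = (1−ρ)·ρ^n = (1 − 0.3065)·0.3065^0 = 0.6935·1.000000 = 0.693535

Final: 0.693535


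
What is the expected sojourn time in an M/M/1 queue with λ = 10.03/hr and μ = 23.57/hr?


W = 1/(μ−λ) = 1/(23.57 − 10.03) = 1/13.54 = 0.07386 hr

Final: 0.07386 hr


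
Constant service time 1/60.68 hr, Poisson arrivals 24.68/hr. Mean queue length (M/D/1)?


ρ = 24.68/60.68 = 0.4067
M/D/1: Lq = ρ²/(2(1−ρ)) = 0.1654/(2·0.5933) = 0.13942

Final: 0.13942


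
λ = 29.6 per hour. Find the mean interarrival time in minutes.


Mean interarrival time = 1/λ = 1/29.6 hour = 0.03378 hour
In minutes: 0.03378 × 60 = 2.0270 min

Final: 2.0270 min


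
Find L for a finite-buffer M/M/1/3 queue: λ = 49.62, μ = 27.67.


ρ = 49.62/27.67 = 1.7933
L = ρ[1 − (K+1)ρ^K + Kρ^(K+1)] / [(1−ρ)(1−ρ^(K+1))]
Numerator: 1.7933·(1 − 4·5.766905 + 3·10.341664) = 16.063054
Denominator: (-0.7933)·(-9.341664) = 7.410535
L = 16.063054/7.410535 = 2.1676

Final: 2.1676


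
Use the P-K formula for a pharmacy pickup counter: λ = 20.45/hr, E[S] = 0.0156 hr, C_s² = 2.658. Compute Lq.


ρ = λ·E[S] = 20.45·0.0156 = 0.3190
Lq = ρ²(1+C_s²)/(2(1−ρ)) = 0.1018·(1+2.658)/(2·0.6810)
= 0.1018·3.6580/1.3620 = 0.27335

Final: 0.27335


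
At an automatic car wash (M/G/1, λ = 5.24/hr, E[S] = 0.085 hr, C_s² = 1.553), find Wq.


ρ = λ·E[S] = 5.24·0.085 = 0.4454
E[S²] = E[S]²(1+C_s²) = 0.085²·(1+1.553) = 0.018445
Wq = λ·E[S²]/(2(1−ρ)) = 5.24·0.018445/(2·0.5546) = 0.08714 hr

Final: 0.08714 hr


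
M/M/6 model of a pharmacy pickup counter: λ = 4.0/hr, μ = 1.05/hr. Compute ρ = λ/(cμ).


ρ = λ/(cμ) = 4.0/(6·1.05) = 4.0/6.30 = 0.6349

Final: 0.6349


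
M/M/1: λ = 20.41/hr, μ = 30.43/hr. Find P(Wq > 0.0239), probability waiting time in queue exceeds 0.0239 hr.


ρ = 20.41/30.43 = 0.6707
P(Wq > t) = ρ·e^{−(μ−λ)t} = 0.6707·e^{−0.2395}
= 0.6707·0.787039 = 0.527882

Final: 0.527882


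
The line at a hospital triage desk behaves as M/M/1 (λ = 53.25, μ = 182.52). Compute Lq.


ρ = 53.25/182.52 = 0.2917
Lq = ρ²/(1−ρ) = 0.08512/0.7083 = 0.1202

Final: 0.1202


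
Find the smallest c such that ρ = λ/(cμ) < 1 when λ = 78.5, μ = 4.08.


Stability requires cμ > λ ⇔ c > λ/μ.
λ/μ = 78.5/4.08 = 19.2402
Minimum integer c = ⌊19.2402⌋ + 1 = 20
Check: 20·4.08 = 81.60 > 78.5, while 19·4.08 = 77.52 ≤ 78.5

Final: 20 servers


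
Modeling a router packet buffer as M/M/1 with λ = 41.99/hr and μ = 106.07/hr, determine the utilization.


ρ = λ/μ = 41.99/106.07 = 0.3959

Final: 0.3959


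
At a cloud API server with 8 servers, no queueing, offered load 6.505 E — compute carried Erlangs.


B(8,6.505) = 0.150386 (Erlang-B)
Carried load = a(1 − B) = 6.505·(1 − 0.150386) = 6.505·0.849614 = 5.5267 E

Final: 5.5267 Erlangs


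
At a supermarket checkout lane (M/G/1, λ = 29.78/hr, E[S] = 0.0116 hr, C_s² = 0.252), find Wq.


ρ = λ·E[S] = 29.78·0.0116 = 0.3454
E[S²] = E[S]²(1+C_s²) = 0.0116²·(1+0.252) = 0.0001685
Wq = λ·E[S²]/(2(1−ρ)) = 29.78·0.0001685/(2·0.6546) = 0.003832 hr

Final: 0.003832 hr


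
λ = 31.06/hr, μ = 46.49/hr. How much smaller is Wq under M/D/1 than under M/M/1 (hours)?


ρ = 31.06/46.49 = 0.6681
Wq(M/M/1) = ρ/(μ−λ) = 0.6681/15.43 = 0.04330 hr
Wq(M/D/1) = ρ/(2(μ−λ)) = 0.02165 hr
Savings = 0.04330 − 0.02165 = 0.02165 hr

Final: 0.02165 hr


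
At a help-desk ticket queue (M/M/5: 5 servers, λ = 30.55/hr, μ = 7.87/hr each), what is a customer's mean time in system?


a = 3.8818; ρ = 0.7764; P₀ = 0.015511
Lq = P₀·a^c·ρ/(c!(1−ρ)²) = 1.76860
Wq = Lq/λ = 1.76860/30.55 = 0.05789 hr
W = Wq + 1/μ = 0.05789 + 0.12706 = 0.18496 hr

Final: 0.18496 hr


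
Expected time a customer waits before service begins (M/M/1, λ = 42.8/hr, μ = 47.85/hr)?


ρ = 42.8/47.85 = 0.8945
Wq = ρ/(μ−λ) = 0.8945/(47.85 − 42.8) = 0.8945/5.05 = 0.1771 hr

Final: 0.1771 hr


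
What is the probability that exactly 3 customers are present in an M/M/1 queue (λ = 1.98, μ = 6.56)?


ρ = 1.98/6.56 = 0.3018
P_n = (1−ρ)·ρ^n = (1 − 0.3018)·0.3018^3 = 0.6982·0.027497 = 0.019198

Final: 0.019198


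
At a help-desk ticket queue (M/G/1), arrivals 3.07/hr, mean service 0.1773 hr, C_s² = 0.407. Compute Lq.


ρ = λ·E[S] = 3.07·0.1773 = 0.5443
Lq = ρ²(1+C_s²)/(2(1−ρ)) = 0.2963·(1+0.407)/(2·0.4557)
= 0.2963·1.4070/0.9114 = 0.45739

Final: 0.45739


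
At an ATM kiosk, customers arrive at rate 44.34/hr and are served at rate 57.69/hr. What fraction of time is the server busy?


ρ = λ/μ = 44.34/57.69 = 0.7686

Final: 0.7686


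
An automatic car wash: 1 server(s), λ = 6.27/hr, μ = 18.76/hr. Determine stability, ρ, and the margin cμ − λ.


Total capacity cμ = 1·18.76 = 18.76/hr
ρ = λ/(cμ) = 6.27/18.76 = 0.3342
Stable ⇔ ρ < 1: YES
Spare capacity = cμ − λ = 18.76 − 6.27 = 12.49/hr

Final: ρ = 0.3342; stable; margin = 12.49/hr


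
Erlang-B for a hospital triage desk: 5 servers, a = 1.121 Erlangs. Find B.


B(c,a) = (a^c/c!) / Σ_{k=0}^{c} a^k/k!
a^5/5! = 0.014752
Σ terms (k=0..5): 1.00000 + 1.12100 + 0.62832 + 0.23478 + 0.06580 + 0.01475 = 3.064653
B = 0.014752/3.064653 = 0.004814

Final: 0.004814


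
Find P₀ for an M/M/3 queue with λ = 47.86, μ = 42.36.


a = λ/μ = 47.86/42.36 = 1.1298; ρ = a/c = 0.3766
Σ_{k=0}^{2} a^k/k! (terms k=0..2) = 1.00000 + 1.12984 + 0.63827 = 2.76811
Tail: a^3/(3!(1−ρ)) = 1.44228/(6·0.6234) = 0.38560
P₀ = 1/(2.76811 + 0.38560) = 1/3.15371 = 0.317087

Final: 0.317087


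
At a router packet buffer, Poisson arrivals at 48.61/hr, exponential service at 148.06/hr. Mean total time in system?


W = 1/(μ−λ) = 1/(148.06 − 48.61) = 1/99.45 = 0.01006 hr

Final: 0.01006 hr


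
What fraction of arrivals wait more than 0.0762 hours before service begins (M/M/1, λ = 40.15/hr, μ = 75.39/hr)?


ρ = 40.15/75.39 = 0.5326
P(Wq > t) = ρ·e^{−(μ−λ)t} = 0.5326·e^{−2.6853}
= 0.5326·0.068202 = 0.036322

Final: 0.036322


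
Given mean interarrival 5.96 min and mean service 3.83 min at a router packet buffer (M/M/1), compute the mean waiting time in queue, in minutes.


λ = 60/5.96 = 10.0671 /hr
μ = 60/3.83 = 15.6658 /hr
ρ = λ/μ = 10.0671/15.6658 = 0.6426
Wq = ρ/(μ−λ) = 0.6426/(15.6658−10.0671) = 0.11478 hr
In minutes: 0.11478·60 = 6.887 min

Final: 6.887 min


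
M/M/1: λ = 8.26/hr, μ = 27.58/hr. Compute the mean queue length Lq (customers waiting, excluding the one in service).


ρ = 8.26/27.58 = 0.2995
Lq = ρ²/(1−ρ) = 0.08970/0.7005 = 0.1280

Final: 0.1280


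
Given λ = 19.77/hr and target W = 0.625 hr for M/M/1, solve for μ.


W = 1/(μ−λ) ⇒ μ − λ = 1/W = 1/0.625 = 1.6000
μ = λ + 1/W = 19.77 + 1.6000 = 21.3700 per hr

Final: 21.3700 /hr


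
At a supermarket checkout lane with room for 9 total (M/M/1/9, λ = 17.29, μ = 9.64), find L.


ρ = 17.29/9.64 = 1.7936
L = ρ[1 − (K+1)ρ^K + Kρ^(K+1)] / [(1−ρ)(1−ρ^(K+1))]
Numerator: 1.7936·(1 − 10·192.070928 + 9·344.492359) = 2117.705662
Denominator: (-0.7936)·(-343.492359) = 272.584704
L = 2117.705662/272.584704 = 7.7690

Final: 7.7690


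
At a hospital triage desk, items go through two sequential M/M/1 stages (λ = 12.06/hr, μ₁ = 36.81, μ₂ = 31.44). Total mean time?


Each node sees arrival rate λ = 12.06/hr (tandem ⇒ throughput preserved).
W₁ = 1/(μ₁−λ) = 1/(36.81−12.06) = 0.04040 hr
W₂ = 1/(μ₂−λ) = 1/(31.44−12.06) = 0.05160 hr
W_total = W₁ + W₂ = 0.04040 + 0.05160 = 0.09200 hr

Final: 0.09200 hr


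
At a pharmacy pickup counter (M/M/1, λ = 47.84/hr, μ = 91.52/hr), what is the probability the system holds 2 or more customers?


ρ = 47.84/91.52 = 0.5227
P(N ≥ n) = ρ^n = 0.5227^2 = 0.273244

Final: 0.273244


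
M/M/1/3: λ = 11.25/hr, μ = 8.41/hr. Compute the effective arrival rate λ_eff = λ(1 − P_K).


ρ = 1.3377; P_K = (1−ρ)ρ^3/(1−ρ^4) = 0.367086
λ_eff = λ(1 − P_K) = 11.25·(1 − 0.367086) = 11.25·0.632914 = 7.1203 /hr

Final: 7.1203 /hr


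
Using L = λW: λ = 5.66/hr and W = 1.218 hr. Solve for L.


L = λW = 5.66·1.218 = 6.8939

Final: 6.8939


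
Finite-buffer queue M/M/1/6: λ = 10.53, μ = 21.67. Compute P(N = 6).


ρ = λ/μ = 10.53/21.67 = 0.4859
P_K = (1−ρ)ρ^K/(1−ρ^(K+1)) = (0.5141·0.013165)/(1 − 0.006397)
= 0.006768/0.993603 = 0.006811

Final: 0.006811


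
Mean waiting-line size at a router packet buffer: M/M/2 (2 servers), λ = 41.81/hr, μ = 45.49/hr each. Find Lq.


a = λ/μ = 0.9191; ρ = a/2 = 0.4596
P₀ = 0.370284
Lq = P₀·a^c·ρ / (c!·(1−ρ)²) = 0.370284·0.84475·0.4596/(2·0.29208)
= 0.24607

Final: 0.24607


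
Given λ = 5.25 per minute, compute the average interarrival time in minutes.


Mean interarrival time = 1/λ = 1/5.25 minute = 0.19048 minute
In minutes: 0.19048 × 1 = 0.1905 min

Final: 0.1905 min


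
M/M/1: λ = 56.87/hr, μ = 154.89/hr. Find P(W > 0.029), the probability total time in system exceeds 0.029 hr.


W ~ Exponential(μ−λ) for M/M/1.
μ − λ = 154.89 − 56.87 = 98.0200
P(W > t) = e^{−(μ−λ)t} = e^{−2.8426} = 0.058275

Final: 0.058275


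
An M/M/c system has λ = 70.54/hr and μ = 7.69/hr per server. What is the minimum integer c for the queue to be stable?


Stability requires cμ > λ ⇔ c > λ/μ.
λ/μ = 70.54/7.69 = 9.1730
Minimum integer c = ⌊9.1730⌋ + 1 = 10
Check: 10·7.69 = 76.90 > 70.54, while 9·7.69 = 69.21 ≤ 70.54

Final: 10 servers


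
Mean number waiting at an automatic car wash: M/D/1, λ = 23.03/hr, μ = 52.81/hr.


ρ = 23.03/52.81 = 0.4361
M/D/1: Lq = ρ²/(2(1−ρ)) = 0.1902/(2·0.5639) = 0.16862

Final: 0.16862


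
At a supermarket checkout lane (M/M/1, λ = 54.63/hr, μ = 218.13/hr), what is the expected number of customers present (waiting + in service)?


ρ = λ/μ = 54.63/218.13 = 0.2504
L = ρ/(1−ρ) = 0.2504/(1 − 0.2504) = 0.2504/0.7496 = 0.3341

Final: 0.3341


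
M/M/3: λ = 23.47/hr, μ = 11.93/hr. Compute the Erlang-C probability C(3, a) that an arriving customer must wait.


a = λ/μ = 1.9673; ρ = a/3 = 0.6558
P₀ = 0.116428 (from M/M/c formula)
C(c,a) = [a^c/(c!(1−ρ))]·P₀ = [7.61409/(6·0.3442)]·0.116428
= 3.68653·0.116428 = 0.429216

Final: 0.429216


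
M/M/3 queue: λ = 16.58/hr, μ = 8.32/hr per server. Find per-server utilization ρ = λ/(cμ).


ρ = λ/(cμ) = 16.58/(3·8.32) = 16.58/24.96 = 0.6643

Final: 0.6643


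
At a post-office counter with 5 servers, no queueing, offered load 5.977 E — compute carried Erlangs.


B(5,5.977) = 0.358792 (Erlang-B)
Carried load = a(1 − B) = 5.977·(1 − 0.358792) = 5.977·0.641208 = 3.8325 E

Final: 3.8325 Erlangs


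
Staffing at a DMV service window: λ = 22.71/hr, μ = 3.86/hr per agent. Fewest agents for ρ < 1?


Stability requires cμ > λ ⇔ c > λ/μ.
λ/μ = 22.71/3.86 = 5.8834
Minimum integer c = ⌊5.8834⌋ + 1 = 6
Check: 6·3.86 = 23.16 > 22.71, while 5·3.86 = 19.30 ≤ 22.71

Final: 6 servers


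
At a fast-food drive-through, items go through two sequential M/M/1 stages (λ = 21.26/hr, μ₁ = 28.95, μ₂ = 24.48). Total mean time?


Each node sees arrival rate λ = 21.26/hr (tandem ⇒ throughput preserved).
W₁ = 1/(μ₁−λ) = 1/(28.95−21.26) = 0.13004 hr
W₂ = 1/(μ₂−λ) = 1/(24.48−21.26) = 0.31056 hr
W_total = W₁ + W₂ = 0.13004 + 0.31056 = 0.44060 hr

Final: 0.44060 hr


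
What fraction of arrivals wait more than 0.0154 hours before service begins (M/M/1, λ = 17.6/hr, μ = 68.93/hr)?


ρ = 17.6/68.93 = 0.2553
P(Wq > t) = ρ·e^{−(μ−λ)t} = 0.2553·e^{−0.7905}
= 0.2553·0.453626 = 0.115825

Final: 0.115825


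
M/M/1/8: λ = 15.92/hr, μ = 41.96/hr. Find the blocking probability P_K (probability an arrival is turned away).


ρ = λ/μ = 15.92/41.96 = 0.3794
P_K = (1−ρ)ρ^K/(1−ρ^(K+1)) = (0.6206·0.0004294)/(1 − 0.0001629)
= 0.0002665/0.999837 = 0.0002665

Final: 0.0002665


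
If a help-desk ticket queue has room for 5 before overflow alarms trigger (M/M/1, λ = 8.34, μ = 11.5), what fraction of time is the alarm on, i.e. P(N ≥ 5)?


ρ = 8.34/11.5 = 0.7252
P(N ≥ n) = ρ^n = 0.7252^5 = 0.200605

Final: 0.200605


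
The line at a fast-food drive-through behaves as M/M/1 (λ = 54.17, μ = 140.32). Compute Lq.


ρ = 54.17/140.32 = 0.3860
Lq = ρ²/(1−ρ) = 0.1490/0.6140 = 0.2427

Final: 0.2427


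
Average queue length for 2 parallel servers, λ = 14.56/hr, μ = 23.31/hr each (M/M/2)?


a = λ/μ = 0.6246; ρ = a/2 = 0.3123
P₀ = 0.524027
Lq = P₀·a^c·ρ / (c!·(1−ρ)²) = 0.524027·0.39016·0.3123/(2·0.47291)
= 0.06751

Final: 0.06751


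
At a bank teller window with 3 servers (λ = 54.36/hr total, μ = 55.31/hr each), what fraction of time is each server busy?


ρ = λ/(cμ) = 54.36/(3·55.31) = 54.36/165.93 = 0.3276

Final: 0.3276


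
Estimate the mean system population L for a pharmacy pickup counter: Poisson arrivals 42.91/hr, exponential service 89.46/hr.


ρ = λ/μ = 42.91/89.46 = 0.4797
L = ρ/(1−ρ) = 0.4797/(1 − 0.4797) = 0.4797/0.5203 = 0.9218

Final: 0.9218


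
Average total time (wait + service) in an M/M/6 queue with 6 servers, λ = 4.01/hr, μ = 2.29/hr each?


a = 1.7511; ρ = 0.2918; P₀ = 0.173471
Lq = P₀·a^c·ρ/(c!(1−ρ)²) = 0.004043
Wq = Lq/λ = 0.004043/4.01 = 0.001008 hr
W = Wq + 1/μ = 0.001008 + 0.43668 = 0.43769 hr

Final: 0.43769 hr


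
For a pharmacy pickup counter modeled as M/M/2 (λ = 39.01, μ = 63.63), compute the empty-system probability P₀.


a = λ/μ = 39.01/63.63 = 0.6131; ρ = a/c = 0.3065
Σ_{k=0}^{1} a^k/k! (terms k=0..1) = 1.00000 + 0.61308 = 1.61308
Tail: a^2/(2!(1−ρ)) = 0.37586/(2·0.6935) = 0.27100
P₀ = 1/(1.61308 + 0.27100) = 1/1.88408 = 0.530763

Final: 0.530763


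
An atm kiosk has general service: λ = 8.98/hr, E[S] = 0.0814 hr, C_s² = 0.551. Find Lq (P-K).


ρ = λ·E[S] = 8.98·0.0814 = 0.7310
Lq = ρ²(1+C_s²)/(2(1−ρ)) = 0.5343·(1+0.551)/(2·0.2690)
= 0.5343·1.5510/0.5381 = 1.54023

Final: 1.54023


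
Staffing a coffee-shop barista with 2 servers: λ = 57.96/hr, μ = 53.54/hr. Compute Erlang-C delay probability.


a = λ/μ = 1.0826; ρ = a/2 = 0.5413
P₀ = 0.297625 (from M/M/c formula)
C(c,a) = [a^c/(c!(1−ρ))]·P₀ = [1.17193/(2·0.4587)]·0.297625
= 1.27738·0.297625 = 0.380180

Final: 0.380180


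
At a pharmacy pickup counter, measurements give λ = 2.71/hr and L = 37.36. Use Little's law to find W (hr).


W = L/λ = 37.36/2.71 = 13.7860 hr

Final: 13.7860 hr


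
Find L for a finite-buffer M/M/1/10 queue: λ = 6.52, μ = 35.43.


ρ = 6.52/35.43 = 0.1840
L = ρ[1 − (K+1)ρ^K + Kρ^(K+1)] / [(1−ρ)(1−ρ^(K+1))]
Numerator: 0.1840·(1 − 11·0.00000004454 + 10·0.000000008197) = 0.184025
Denominator: (0.8160)·(1.000000) = 0.815975
L = 0.184025/0.815975 = 0.2255

Final: 0.2255


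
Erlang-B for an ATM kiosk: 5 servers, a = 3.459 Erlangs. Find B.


B(c,a) = (a^c/c!) / Σ_{k=0}^{c} a^k/k!
a^5/5! = 4.126402
Σ terms (k=0..5): 1.00000 + 3.45900 + 5.98234 + 6.89764 + 5.96473 + 4.12640 = 27.430114
B = 4.126402/27.430114 = 0.150433

Final: 0.150433


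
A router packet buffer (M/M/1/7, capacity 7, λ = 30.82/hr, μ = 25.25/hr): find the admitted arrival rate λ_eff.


ρ = 1.2206; P_K = (1−ρ)ρ^7/(1−ρ^8) = 0.226750
λ_eff = λ(1 − P_K) = 30.82·(1 − 0.226750) = 30.82·0.773250 = 23.8316 /hr

Final: 23.8316 /hr


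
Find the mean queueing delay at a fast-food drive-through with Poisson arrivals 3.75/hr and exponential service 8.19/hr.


ρ = 3.75/8.19 = 0.4579
Wq = ρ/(μ−λ) = 0.4579/(8.19 − 3.75) = 0.4579/4.44 = 0.1031 hr

Final: 0.1031 hr


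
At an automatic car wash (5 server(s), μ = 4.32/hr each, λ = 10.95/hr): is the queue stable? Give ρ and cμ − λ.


Total capacity cμ = 5·4.32 = 21.60/hr
ρ = λ/(cμ) = 10.95/21.60 = 0.5069
Stable ⇔ ρ < 1: YES
Spare capacity = cμ − λ = 21.60 − 10.95 = 10.65/hr

Final: ρ = 0.5069; stable; margin = 10.65/hr


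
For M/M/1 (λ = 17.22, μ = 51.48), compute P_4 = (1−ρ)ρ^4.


ρ = 17.22/51.48 = 0.3345
P_n = (1−ρ)·ρ^n = (1 − 0.3345)·0.3345^4 = 0.6655·0.012519 = 0.008332

Final: 0.008332


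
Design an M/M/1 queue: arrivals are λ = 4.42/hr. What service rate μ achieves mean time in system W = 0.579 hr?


W = 1/(μ−λ) ⇒ μ − λ = 1/W = 1/0.579 = 1.7271
μ = λ + 1/W = 4.42 + 1.7271 = 6.1471 per hr

Final: 6.1471 /hr


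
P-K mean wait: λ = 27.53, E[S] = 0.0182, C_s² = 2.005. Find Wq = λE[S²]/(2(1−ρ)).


ρ = λ·E[S] = 27.53·0.0182 = 0.5010
E[S²] = E[S]²(1+C_s²) = 0.0182²·(1+2.005) = 0.0009954
Wq = λ·E[S²]/(2(1−ρ)) = 27.53·0.0009954/(2·0.4990) = 0.02746 hr

Final: 0.02746 hr


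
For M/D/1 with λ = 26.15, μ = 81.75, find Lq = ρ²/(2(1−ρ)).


ρ = 26.15/81.75 = 0.3199
M/D/1: Lq = ρ²/(2(1−ρ)) = 0.1023/(2·0.6801) = 0.07522

Final: 0.07522


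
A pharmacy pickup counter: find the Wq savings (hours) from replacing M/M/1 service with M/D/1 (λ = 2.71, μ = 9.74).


ρ = 2.71/9.74 = 0.2782
Wq(M/M/1) = ρ/(μ−λ) = 0.2782/7.03 = 0.03958 hr
Wq(M/D/1) = ρ/(2(μ−λ)) = 0.01979 hr
Savings = 0.03958 − 0.01979 = 0.01979 hr

Final: 0.01979 hr


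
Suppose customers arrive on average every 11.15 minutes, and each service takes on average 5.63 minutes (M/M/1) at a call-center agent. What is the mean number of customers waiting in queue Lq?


λ = 60/11.15 = 5.3812 /hr
μ = 60/5.63 = 10.6572 /hr
ρ = λ/μ = 5.3812/10.6572 = 0.5049
Lq = ρ²/(1−ρ) = 0.2550/0.4951 = 0.5150

Final: 0.5150


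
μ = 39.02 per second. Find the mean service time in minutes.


Mean service time = 1/μ = 1/39.02 second = 0.02563 second
In minutes: 0.02563 × 0.0166667 = 0.0004271 min

Final: 0.0004271 min


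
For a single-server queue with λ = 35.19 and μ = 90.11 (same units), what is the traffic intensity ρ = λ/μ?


ρ = λ/μ = 35.19/90.11 = 0.3905

Final: 0.3905


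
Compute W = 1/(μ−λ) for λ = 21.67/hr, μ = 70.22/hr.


W = 1/(μ−λ) = 1/(70.22 − 21.67) = 1/48.55 = 0.02060 hr

Final: 0.02060 hr


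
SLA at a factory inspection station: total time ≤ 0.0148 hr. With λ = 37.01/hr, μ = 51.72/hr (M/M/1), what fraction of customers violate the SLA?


W ~ Exponential(μ−λ) for M/M/1.
μ − λ = 51.72 − 37.01 = 14.7100
P(W > t) = e^{−(μ−λ)t} = e^{−0.2177} = 0.804360

Final: 0.804360


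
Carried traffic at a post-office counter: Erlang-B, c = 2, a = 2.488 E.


B(2,2.488) = 0.470156 (Erlang-B)
Carried load = a(1 − B) = 2.488·(1 − 0.470156) = 2.488·0.529844 = 1.3183 E

Final: 1.3183 Erlangs


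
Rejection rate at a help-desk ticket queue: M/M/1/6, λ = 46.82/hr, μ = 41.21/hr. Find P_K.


ρ = λ/μ = 46.82/41.21 = 1.1361
P_K = (1−ρ)ρ^K/(1−ρ^(K+1)) = (-0.1361·2.150665)/(1 − 2.443439)
= -0.292774/-1.443439 = 0.202831

Final: 0.202831


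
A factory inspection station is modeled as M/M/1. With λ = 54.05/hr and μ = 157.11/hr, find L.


ρ = λ/μ = 54.05/157.11 = 0.3440
L = ρ/(1−ρ) = 0.3440/(1 − 0.3440) = 0.3440/0.6560 = 0.5245

Final: 0.5245


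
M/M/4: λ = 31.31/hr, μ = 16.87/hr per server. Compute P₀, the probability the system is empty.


a = λ/μ = 31.31/16.87 = 1.8560; ρ = a/c = 0.4640
Σ_{k=0}^{3} a^k/k! (terms k=0..3) = 1.00000 + 1.85596 + 1.72229 + 1.06550 = 5.64374
Tail: a^4/(4!(1−ρ)) = 11.86511/(24·0.5360) = 0.92233
P₀ = 1/(5.64374 + 0.92233) = 1/6.56608 = 0.152298

Final: 0.152298


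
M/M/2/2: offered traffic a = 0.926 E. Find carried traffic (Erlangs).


B(2,0.926) = 0.182075 (Erlang-B)
Carried load = a(1 − B) = 0.926·(1 − 0.182075) = 0.926·0.817925 = 0.7574 E

Final: 0.7574 Erlangs


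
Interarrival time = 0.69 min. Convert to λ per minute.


λ = 1/(interarrival time) in consistent units.
1 minute = 1 min, so λ = 1/0.69 = 1.4493 per minute

Final: 1.4493 /min


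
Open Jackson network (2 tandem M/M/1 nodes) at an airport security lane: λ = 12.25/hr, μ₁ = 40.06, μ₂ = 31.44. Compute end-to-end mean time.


Each node sees arrival rate λ = 12.25/hr (tandem ⇒ throughput preserved).
W₁ = 1/(μ₁−λ) = 1/(40.06−12.25) = 0.03596 hr
W₂ = 1/(μ₂−λ) = 1/(31.44−12.25) = 0.05211 hr
W_total = W₁ + W₂ = 0.03596 + 0.05211 = 0.08807 hr

Final: 0.08807 hr


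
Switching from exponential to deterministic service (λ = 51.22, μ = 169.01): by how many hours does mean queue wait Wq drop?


ρ = 51.22/169.01 = 0.3031
Wq(M/M/1) = ρ/(μ−λ) = 0.3031/117.79 = 0.002573 hr
Wq(M/D/1) = ρ/(2(μ−λ)) = 0.001286 hr
Savings = 0.002573 − 0.001286 = 0.001286 hr

Final: 0.001286 hr


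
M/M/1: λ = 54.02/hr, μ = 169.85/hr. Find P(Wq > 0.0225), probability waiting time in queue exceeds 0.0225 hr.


ρ = 54.02/169.85 = 0.3180
P(Wq > t) = ρ·e^{−(μ−λ)t} = 0.3180·e^{−2.6062}
= 0.3180·0.073816 = 0.023477

Final: 0.023477


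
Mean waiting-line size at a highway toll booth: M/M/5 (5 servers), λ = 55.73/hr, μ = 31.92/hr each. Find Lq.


a = λ/μ = 1.7459; ρ = a/5 = 0.3492
P₀ = 0.173854
Lq = P₀·a^c·ρ / (c!·(1−ρ)²) = 0.173854·16.22299·0.3492/(120·0.42356)
= 0.01938

Final: 0.01938


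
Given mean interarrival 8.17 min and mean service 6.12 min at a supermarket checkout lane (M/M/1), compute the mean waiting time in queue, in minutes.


λ = 60/8.17 = 7.3439 /hr
μ = 60/6.12 = 9.8039 /hr
ρ = λ/μ = 7.3439/9.8039 = 0.7491
Wq = ρ/(μ−λ) = 0.7491/(9.8039−7.3439) = 0.30451 hr
In minutes: 0.30451·60 = 18.270 min

Final: 18.270 min


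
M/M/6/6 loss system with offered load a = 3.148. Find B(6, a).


B(c,a) = (a^c/c!) / Σ_{k=0}^{c} a^k/k!
a^6/6! = 1.351686
Σ terms (k=0..6): 1.00000 + 3.14800 + 4.95495 + 5.19940 + 4.09192 + 2.57628 + 1.35169 = 22.322235
B = 1.351686/22.322235 = 0.060553

Final: 0.060553


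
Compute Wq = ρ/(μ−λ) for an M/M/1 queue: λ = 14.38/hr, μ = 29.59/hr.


ρ = 14.38/29.59 = 0.4860
Wq = ρ/(μ−λ) = 0.4860/(29.59 − 14.38) = 0.4860/15.21 = 0.03195 hr

Final: 0.03195 hr


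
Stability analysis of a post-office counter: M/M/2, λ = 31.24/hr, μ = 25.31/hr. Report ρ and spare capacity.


Total capacity cμ = 2·25.31 = 50.62/hr
ρ = λ/(cμ) = 31.24/50.62 = 0.6171
Stable ⇔ ρ < 1: YES
Spare capacity = cμ − λ = 50.62 − 31.24 = 19.38/hr

Final: ρ = 0.6171; stable; margin = 19.38/hr


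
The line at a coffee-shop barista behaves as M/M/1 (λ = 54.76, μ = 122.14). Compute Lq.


ρ = 54.76/122.14 = 0.4483
Lq = ρ²/(1−ρ) = 0.2010/0.5517 = 0.3644

Final: 0.3644


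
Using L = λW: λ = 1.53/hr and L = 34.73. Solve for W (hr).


W = L/λ = 34.73/1.53 = 22.6993 hr

Final: 22.6993 hr
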